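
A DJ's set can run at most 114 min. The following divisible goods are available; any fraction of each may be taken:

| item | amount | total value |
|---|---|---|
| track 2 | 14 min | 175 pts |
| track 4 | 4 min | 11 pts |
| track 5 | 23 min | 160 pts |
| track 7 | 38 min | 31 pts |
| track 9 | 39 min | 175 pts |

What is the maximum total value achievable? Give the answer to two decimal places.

548.74

Take in order of value per unit:
- track 2 (175/14 per unit): all 14 → value 175, running total 175.00
- track 5 (160/23 per unit): all 23 → value 160, running total 335.00
- track 9 (175/39 per unit): all 39 → value 175, running total 510.00
- track 4 (11/4 per unit): all 4 → value 11, running total 521.00
- track 7 (31/38 per unit): 34 of 38 → value 34×31/38 = 27.7368, running total 548.74
Total 548.74.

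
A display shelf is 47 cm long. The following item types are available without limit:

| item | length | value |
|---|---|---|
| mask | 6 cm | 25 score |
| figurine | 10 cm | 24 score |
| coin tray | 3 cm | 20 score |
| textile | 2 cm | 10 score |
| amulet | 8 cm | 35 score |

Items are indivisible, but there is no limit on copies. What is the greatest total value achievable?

310 score

Best value-per-unit is coin tray at 20/3; filling with it alone gives 15×20 = 300.
Optimal mix: 15×coin tray + 1×textile → length 47, value 310.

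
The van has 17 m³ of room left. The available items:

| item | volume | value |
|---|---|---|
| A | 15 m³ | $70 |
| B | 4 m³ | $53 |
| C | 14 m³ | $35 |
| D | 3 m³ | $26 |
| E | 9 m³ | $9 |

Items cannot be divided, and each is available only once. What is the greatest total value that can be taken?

$88

Check high-value combinations within 17 m³:
- B+D+E: volume 4+3+9=16, value 53+26+9=88
- B+D: volume 4+3=7, value 53+26=79
- A: volume 15, value 70
Best: $88.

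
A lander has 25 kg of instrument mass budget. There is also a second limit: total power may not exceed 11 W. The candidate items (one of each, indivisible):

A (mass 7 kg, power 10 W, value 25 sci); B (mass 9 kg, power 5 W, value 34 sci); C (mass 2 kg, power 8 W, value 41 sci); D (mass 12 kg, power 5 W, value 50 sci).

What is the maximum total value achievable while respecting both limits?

Feasible sets respecting both limits:
- B+D: mass 21, power 10, value 84
- D: mass 12, power 5, value 50
- C: mass 2, power 8, value 41
Best: 84 sci.

84 sci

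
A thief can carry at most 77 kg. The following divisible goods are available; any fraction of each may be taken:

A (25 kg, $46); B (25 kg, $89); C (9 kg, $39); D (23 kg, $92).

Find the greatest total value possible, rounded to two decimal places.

Take in order of value per unit:
- C (39/9 per unit): all 9 → value 39, running total 39.00
- D (92/23 per unit): all 23 → value 92, running total 131.00
- B (89/25 per unit): all 25 → value 89, running total 220.00
- A (46/25 per unit): 20 of 25 → value 20×46/25 = 36.8000, running total 256.80
Total 256.80.

256.80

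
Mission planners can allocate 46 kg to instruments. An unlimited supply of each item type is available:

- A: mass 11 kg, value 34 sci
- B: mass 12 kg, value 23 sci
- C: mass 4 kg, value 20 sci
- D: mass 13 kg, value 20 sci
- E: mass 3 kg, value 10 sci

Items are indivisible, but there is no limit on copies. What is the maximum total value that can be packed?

Best value-per-unit is C at 20/4, and filling with it alone uses mass 11×4=44. No mix of the others beats 11×20 = 220.

220 sci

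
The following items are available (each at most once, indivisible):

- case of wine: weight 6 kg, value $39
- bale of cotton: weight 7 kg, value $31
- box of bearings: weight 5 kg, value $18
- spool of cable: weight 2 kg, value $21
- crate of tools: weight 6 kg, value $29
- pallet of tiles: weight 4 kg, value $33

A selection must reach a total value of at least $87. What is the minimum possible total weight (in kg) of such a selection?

12

Subsets with value ≥ 87, sorted by total weight:
- case of wine+spool of cable+pallet of tiles: weight 12, value 93
- case of wine+spool of cable+crate of tools: weight 14, value 89
- case of wine+bale of cotton+spool of cable: weight 15, value 91
- case of wine+box of bearings+pallet of tiles: weight 15, value 90
Minimum weight: 12 kg.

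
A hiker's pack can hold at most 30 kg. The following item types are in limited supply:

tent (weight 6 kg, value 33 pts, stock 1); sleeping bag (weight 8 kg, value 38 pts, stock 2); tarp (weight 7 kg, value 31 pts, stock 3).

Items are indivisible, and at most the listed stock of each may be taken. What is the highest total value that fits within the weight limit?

140 pts

Top feasible selections:
- 1×tent + 2×sleeping bag + 1×tarp: weight 29, value 140
- 2×sleeping bag + 2×tarp: weight 30, value 138
- 1×tent + 1×sleeping bag + 2×tarp: weight 28, value 133
- 1×sleeping bag + 3×tarp: weight 29, value 131
Best: 140 pts.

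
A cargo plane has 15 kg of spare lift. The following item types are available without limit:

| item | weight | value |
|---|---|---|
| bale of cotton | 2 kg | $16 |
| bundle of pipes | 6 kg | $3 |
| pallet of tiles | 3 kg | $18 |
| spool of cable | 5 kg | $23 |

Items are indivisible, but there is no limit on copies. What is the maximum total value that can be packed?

$114

Best value-per-unit is bale of cotton at 16/2; filling with it alone gives 7×16 = 112.
Optimal mix: 6×bale of cotton + 1×pallet of tiles → weight 15, value 114.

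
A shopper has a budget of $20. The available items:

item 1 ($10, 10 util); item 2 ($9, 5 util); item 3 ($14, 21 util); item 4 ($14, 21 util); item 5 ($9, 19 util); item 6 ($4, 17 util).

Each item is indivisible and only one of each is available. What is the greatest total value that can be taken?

38 util

Check high-value combinations within $20:
- item 3+item 6: cost 14+4=18, value 21+17=38
- item 4+item 6: cost 14+4=18, value 21+17=38
- item 5+item 6: cost 9+4=13, value 19+17=36
- item 1+item 5: cost 10+9=19, value 10+19=29
- item 1+item 6: cost 10+4=14, value 10+17=27
Best: 38 util.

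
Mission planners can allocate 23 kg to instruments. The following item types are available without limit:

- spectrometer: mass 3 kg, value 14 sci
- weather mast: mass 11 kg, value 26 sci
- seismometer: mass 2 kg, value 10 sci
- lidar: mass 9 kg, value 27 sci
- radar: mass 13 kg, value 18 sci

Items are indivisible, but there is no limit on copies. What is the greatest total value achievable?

114 sci

Best value-per-unit is seismometer at 10/2; filling with it alone gives 11×10 = 110.
Optimal mix: 1×spectrometer + 10×seismometer → mass 23, value 114.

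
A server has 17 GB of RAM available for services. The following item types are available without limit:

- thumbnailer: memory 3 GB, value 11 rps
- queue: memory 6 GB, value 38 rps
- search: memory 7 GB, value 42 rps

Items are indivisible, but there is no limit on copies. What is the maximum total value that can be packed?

95 rps

Best value-per-unit is queue at 38/6; filling with it alone gives 2×38 = 76.
Optimal mix: 1×thumbnailer + 2×search → memory 17, value 95.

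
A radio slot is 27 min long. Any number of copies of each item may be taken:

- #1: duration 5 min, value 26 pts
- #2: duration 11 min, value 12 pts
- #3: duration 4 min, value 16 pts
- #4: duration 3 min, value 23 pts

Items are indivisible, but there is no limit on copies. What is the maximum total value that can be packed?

Best value-per-unit is #4 at 23/3, and filling with it alone uses duration 9×3=27. No mix of the others beats 9×23 = 207.

207 pts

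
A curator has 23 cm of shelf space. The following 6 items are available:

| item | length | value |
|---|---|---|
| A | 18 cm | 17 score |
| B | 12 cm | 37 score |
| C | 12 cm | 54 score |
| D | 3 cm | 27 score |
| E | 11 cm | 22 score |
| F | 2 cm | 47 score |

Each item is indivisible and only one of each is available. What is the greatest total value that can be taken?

This is a 0/1 knapsack; check combinations near the capacity.
- C+D+F: length 12+3+2=17, value 54+27+47=128
- B+D+F: length 12+3+2=17, value 37+27+47=111
- C+F: length 12+2=14, value 54+47=101
Best: 128 score.

128 score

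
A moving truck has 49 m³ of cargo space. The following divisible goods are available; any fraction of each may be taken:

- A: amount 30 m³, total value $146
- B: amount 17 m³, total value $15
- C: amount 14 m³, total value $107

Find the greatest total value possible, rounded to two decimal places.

Take in order of value per unit:
- C (107/14 per unit): all 14 → value 107, running total 107.00
- A (146/30 per unit): all 30 → value 146, running total 253.00
- B (15/17 per unit): 5 of 17 → value 5×15/17 = 4.4118, running total 257.41
Total 257.41.

257.41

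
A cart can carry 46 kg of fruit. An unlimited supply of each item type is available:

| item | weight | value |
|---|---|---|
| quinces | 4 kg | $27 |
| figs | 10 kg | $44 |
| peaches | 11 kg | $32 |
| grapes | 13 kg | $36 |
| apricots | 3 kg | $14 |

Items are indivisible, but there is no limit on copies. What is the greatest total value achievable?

Best value-per-unit is quinces at 27/4; filling with it alone gives 11×27 = 297.
Optimal mix: 10×quinces + 2×apricots → weight 46, value 298.

$298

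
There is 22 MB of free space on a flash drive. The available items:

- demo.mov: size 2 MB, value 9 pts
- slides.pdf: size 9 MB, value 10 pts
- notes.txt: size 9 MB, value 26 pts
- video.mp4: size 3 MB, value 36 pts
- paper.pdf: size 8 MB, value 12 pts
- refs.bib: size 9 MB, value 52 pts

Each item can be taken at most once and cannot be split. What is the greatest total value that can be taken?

This is a 0/1 knapsack; check combinations near the capacity.
- notes.txt+video.mp4+refs.bib: size 9+3+9=21, value 26+36+52=114
- demo.mov+video.mp4+paper.pdf+refs.bib: size 2+3+8+9=22, value 9+36+12+52=109
- video.mp4+paper.pdf+refs.bib: size 3+8+9=20, value 36+12+52=100
- slides.pdf+video.mp4+refs.bib: size 9+3+9=21, value 10+36+52=98
- demo.mov+video.mp4+refs.bib: size 2+3+9=14, value 9+36+52=97
Best: 114 pts.

114 pts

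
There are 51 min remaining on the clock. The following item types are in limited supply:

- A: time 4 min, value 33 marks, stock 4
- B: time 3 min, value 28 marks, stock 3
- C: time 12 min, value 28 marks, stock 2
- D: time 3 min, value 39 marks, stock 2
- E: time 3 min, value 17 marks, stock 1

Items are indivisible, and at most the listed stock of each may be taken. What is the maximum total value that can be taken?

Best selections within time 51 and stock limits:
- 4×A + 3×B + 1×C + 2×D + 1×E: time 46, value 339
- 4×A + 3×B + 1×C + 2×D: time 43, value 322
- 3×A + 3×B + 2×C + 2×D: time 51, value 317
- 4×A + 3×B + 2×D + 1×E: time 34, value 311
Best: 339 marks.

339 marks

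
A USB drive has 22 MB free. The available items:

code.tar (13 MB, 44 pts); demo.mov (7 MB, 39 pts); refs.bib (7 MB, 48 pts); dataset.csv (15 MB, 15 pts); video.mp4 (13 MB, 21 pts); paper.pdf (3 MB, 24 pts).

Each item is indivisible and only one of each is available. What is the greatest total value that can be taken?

Check high-value combinations within 22 MB:
- demo.mov+refs.bib+paper.pdf: size 7+7+3=17, value 39+48+24=111
- code.tar+refs.bib: size 13+7=20, value 44+48=92
- demo.mov+refs.bib: size 7+7=14, value 39+48=87
- code.tar+demo.mov: size 13+7=20, value 44+39=83
Best: 111 pts.

111 pts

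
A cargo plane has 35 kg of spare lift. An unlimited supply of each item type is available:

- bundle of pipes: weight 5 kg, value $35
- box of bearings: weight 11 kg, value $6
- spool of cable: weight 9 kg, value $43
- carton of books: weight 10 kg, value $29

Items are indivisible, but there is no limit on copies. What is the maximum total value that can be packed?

Best value-per-unit is bundle of pipes at 35/5, and filling with it alone uses weight 7×5=35. No mix of the others beats 7×35 = 245.

$245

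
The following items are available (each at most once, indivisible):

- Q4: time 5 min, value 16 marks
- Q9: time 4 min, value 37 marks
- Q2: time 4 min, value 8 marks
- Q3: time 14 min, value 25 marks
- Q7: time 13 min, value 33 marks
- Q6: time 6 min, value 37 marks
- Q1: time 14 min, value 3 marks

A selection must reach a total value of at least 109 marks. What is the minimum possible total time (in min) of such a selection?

27

Subsets with value ≥ 109, sorted by total time:
- Q9+Q2+Q7+Q6: time 27, value 115
- Q4+Q9+Q7+Q6: time 28, value 123
Minimum time: 27 min.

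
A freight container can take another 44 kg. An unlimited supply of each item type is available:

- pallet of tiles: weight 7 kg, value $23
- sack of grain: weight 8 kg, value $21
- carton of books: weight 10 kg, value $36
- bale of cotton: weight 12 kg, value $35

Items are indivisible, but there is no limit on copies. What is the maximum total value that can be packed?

Best value-per-unit is carton of books at 36/10; filling with it alone gives 4×36 = 144.
Optimal mix: 2×pallet of tiles + 3×carton of books → weight 44, value 154.

$154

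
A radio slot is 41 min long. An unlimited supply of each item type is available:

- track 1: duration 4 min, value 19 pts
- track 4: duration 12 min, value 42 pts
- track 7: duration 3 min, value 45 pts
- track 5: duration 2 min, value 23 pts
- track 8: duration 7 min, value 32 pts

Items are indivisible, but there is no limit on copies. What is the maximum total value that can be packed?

Best value-per-unit is track 7 at 45/3; filling with it alone gives 13×45 = 585.
Optimal mix: 13×track 7 + 1×track 5 → duration 41, value 608.

608 pts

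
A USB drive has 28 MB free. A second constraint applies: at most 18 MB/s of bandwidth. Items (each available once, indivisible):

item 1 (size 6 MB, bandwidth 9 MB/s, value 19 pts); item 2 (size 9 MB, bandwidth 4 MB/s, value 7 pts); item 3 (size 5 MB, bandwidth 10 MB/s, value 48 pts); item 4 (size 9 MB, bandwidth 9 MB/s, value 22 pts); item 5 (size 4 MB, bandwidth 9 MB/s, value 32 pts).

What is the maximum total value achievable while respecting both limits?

55 pts

Feasible sets respecting both limits:
- item 2+item 3: size 14, bandwidth 14, value 55
- item 4+item 5: size 13, bandwidth 18, value 54
- item 1+item 5: size 10, bandwidth 18, value 51
- item 3: size 5, bandwidth 10, value 48
Best: 55 pts.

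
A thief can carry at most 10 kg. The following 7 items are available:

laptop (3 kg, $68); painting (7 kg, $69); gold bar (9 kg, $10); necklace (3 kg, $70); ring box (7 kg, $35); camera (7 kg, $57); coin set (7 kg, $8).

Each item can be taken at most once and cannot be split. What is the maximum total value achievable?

Check high-value combinations within 10 kg:
- painting+necklace: weight 7+3=10, value 69+70=139
- laptop+necklace: weight 3+3=6, value 68+70=138
- laptop+painting: weight 3+7=10, value 68+69=137
Best: $139.

$139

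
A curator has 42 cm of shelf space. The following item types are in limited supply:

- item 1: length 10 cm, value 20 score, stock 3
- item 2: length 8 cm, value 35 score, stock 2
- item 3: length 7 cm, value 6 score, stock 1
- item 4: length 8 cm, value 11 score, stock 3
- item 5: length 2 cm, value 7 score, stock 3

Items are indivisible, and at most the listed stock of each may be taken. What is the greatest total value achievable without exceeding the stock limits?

131 score

Top feasible selections:
- 2×item 1 + 2×item 2 + 3×item 5: length 42, value 131
- 2×item 1 + 2×item 2 + 2×item 5: length 40, value 124
Best: 131 score.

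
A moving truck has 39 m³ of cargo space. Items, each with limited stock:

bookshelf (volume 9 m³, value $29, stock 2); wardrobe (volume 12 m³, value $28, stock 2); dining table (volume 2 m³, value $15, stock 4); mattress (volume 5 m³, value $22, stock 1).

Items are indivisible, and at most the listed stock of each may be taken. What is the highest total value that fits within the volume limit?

Best selections within volume 39 and stock limits:
- 2×bookshelf + 1×wardrobe + 4×dining table: volume 38, value 146
- 2×bookshelf + 4×dining table + 1×mattress: volume 31, value 140
- 1×bookshelf + 1×wardrobe + 4×dining table + 1×mattress: volume 34, value 139
Best: $146.

$146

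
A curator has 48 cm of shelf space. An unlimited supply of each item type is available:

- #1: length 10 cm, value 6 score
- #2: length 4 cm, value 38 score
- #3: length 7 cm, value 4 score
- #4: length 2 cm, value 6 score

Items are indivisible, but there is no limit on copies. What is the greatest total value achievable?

Best value-per-unit is #2 at 38/4, and filling with it alone uses length 12×4=48. No mix of the others beats 12×38 = 456.

456 score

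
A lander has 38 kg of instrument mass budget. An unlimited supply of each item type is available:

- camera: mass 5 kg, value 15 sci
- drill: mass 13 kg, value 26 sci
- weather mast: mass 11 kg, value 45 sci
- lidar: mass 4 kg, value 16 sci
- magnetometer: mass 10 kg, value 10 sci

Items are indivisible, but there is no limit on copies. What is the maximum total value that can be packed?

Best value-per-unit is weather mast at 45/11; filling with it alone gives 3×45 = 135.
Optimal mix: 2×weather mast + 4×lidar → mass 38, value 154.

154 sci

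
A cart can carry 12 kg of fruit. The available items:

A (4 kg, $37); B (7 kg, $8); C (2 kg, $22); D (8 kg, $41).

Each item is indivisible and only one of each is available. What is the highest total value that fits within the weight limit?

Check high-value combinations within 12 kg:
- A+D: weight 4+8=12, value 37+41=78
- C+D: weight 2+8=10, value 22+41=63
- A+C: weight 4+2=6, value 37+22=59
- A+B: weight 4+7=11, value 37+8=45
- D: weight 8, value 41
Best: $78.

$78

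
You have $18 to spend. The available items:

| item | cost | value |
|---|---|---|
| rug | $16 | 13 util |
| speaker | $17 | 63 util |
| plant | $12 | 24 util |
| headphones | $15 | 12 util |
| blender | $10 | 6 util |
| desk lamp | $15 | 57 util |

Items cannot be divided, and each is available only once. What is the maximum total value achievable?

Check high-value combinations within $18:
- speaker: cost 17, value 63
- desk lamp: cost 15, value 57
- plant: cost 12, value 24
- rug: cost 16, value 13
- headphones: cost 15, value 12
Best: 63 util.

63 util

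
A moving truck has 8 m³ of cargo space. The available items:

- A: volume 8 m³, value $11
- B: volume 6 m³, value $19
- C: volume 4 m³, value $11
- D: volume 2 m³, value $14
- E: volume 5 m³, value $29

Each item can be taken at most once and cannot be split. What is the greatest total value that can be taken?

$43

Check high-value combinations within 8 m³:
- D+E: volume 2+5=7, value 14+29=43
- B+D: volume 6+2=8, value 19+14=33
- E: volume 5, value 29
- C+D: volume 4+2=6, value 11+14=25
Best: $43.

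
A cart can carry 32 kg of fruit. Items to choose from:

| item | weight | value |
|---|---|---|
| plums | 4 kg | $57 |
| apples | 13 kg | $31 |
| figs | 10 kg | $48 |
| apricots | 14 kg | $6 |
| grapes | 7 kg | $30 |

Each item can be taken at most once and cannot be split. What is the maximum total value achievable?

Check high-value combinations within 32 kg:
- plums+apples+figs: weight 4+13+10=27, value 57+31+48=136
- plums+figs+grapes: weight 4+10+7=21, value 57+48+30=135
- plums+apples+grapes: weight 4+13+7=24, value 57+31+30=118
Best: $136.

$136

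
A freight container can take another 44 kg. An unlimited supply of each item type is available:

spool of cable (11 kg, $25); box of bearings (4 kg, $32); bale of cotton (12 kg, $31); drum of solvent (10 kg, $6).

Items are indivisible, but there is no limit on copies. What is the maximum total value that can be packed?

$352

Best value-per-unit is box of bearings at 32/4, and filling with it alone uses weight 11×4=44. No mix of the others beats 11×32 = 352.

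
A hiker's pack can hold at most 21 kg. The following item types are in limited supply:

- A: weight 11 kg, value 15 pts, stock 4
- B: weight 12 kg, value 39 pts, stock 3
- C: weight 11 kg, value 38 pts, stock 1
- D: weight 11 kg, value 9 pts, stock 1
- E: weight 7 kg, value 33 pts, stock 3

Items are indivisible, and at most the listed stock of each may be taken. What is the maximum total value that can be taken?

Best selections within weight 21 and stock limits:
- 3×E: weight 21, value 99
- 1×B + 1×E: weight 19, value 72
- 1×C + 1×E: weight 18, value 71
- 2×E: weight 14, value 66
Best: 99 pts.

99 pts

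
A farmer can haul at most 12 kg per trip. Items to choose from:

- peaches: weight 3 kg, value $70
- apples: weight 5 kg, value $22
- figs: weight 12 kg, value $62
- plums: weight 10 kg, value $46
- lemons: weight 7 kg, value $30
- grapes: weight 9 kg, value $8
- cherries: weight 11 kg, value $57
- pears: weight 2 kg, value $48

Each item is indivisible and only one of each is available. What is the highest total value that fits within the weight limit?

Check high-value combinations within 12 kg:
- peaches+lemons+pears: weight 3+7+2=12, value 70+30+48=148
- peaches+apples+pears: weight 3+5+2=10, value 70+22+48=140
- peaches+pears: weight 3+2=5, value 70+48=118
- peaches+lemons: weight 3+7=10, value 70+30=100
- plums+pears: weight 10+2=12, value 46+48=94
Best: $148.

$148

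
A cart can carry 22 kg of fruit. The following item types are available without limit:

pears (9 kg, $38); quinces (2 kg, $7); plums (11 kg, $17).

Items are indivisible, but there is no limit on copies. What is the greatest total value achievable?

$90

Best value-per-unit is pears at 38/9; filling with it alone gives 2×38 = 76.
Optimal mix: 2×pears + 2×quinces → weight 22, value 90.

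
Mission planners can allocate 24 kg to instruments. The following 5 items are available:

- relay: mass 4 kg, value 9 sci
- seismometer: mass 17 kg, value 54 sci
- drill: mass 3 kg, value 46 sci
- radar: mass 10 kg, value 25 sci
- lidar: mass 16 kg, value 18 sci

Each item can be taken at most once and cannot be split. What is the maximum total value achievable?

109 sci

This is a 0/1 knapsack; check combinations near the capacity.
- relay+seismometer+drill: mass 4+17+3=24, value 9+54+46=109
- seismometer+drill: mass 17+3=20, value 54+46=100
- relay+drill+radar: mass 4+3+10=17, value 9+46+25=80
- relay+drill+lidar: mass 4+3+16=23, value 9+46+18=73
Best: 109 sci.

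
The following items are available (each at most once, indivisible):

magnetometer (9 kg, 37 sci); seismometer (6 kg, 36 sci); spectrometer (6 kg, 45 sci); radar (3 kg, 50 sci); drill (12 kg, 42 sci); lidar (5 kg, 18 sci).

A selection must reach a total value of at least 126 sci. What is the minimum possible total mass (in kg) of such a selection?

Subsets with value ≥ 126, sorted by total mass:
- seismometer+spectrometer+radar: mass 15, value 131
- magnetometer+spectrometer+radar: mass 18, value 132
- seismometer+spectrometer+radar+lidar: mass 20, value 149
- spectrometer+radar+drill: mass 21, value 137
Minimum mass: 15 kg.

15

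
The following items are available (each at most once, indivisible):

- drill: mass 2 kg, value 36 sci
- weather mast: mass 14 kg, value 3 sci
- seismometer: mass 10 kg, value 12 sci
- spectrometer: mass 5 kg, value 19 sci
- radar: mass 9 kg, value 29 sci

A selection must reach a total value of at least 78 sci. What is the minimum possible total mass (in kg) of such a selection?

Subsets with value ≥ 78, sorted by total mass:
- drill+spectrometer+radar: mass 16, value 84
- drill+seismometer+spectrometer+radar: mass 26, value 96
Minimum mass: 16 kg.

16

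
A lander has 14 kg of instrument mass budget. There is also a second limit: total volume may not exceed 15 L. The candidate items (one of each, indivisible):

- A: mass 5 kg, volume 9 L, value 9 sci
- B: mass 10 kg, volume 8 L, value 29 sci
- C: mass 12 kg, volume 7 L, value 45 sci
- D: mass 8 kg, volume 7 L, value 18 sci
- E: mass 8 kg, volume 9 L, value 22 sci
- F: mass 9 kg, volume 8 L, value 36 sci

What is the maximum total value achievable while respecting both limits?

Feasible sets respecting both limits:
- C: mass 12, volume 7, value 45
- F: mass 9, volume 8, value 36
- B: mass 10, volume 8, value 29
- E: mass 8, volume 9, value 22
Best: 45 sci.

45 sci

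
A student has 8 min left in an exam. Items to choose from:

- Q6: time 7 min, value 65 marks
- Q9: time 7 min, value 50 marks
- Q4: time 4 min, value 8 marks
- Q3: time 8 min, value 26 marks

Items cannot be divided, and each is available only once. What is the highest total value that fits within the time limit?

65 marks

This is a 0/1 knapsack; check combinations near the capacity.
- Q6: time 7, value 65
- Q9: time 7, value 50
- Q3: time 8, value 26
- Q4: time 4, value 8
Best: 65 marks.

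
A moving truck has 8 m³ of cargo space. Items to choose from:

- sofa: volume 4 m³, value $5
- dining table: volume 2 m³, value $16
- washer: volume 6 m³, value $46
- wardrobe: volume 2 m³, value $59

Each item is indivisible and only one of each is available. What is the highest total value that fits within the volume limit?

This is a 0/1 knapsack; check combinations near the capacity.
- washer+wardrobe: volume 6+2=8, value 46+59=105
- sofa+dining table+wardrobe: volume 4+2+2=8, value 5+16+59=80
- dining table+wardrobe: volume 2+2=4, value 16+59=75
- sofa+wardrobe: volume 4+2=6, value 5+59=64
- dining table+washer: volume 2+6=8, value 16+46=62
Best: $105.

$105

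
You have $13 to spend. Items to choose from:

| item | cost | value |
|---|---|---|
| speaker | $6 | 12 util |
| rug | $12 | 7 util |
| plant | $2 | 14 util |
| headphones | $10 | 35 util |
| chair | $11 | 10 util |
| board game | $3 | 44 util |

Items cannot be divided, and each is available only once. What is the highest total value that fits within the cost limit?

Check high-value combinations within $13:
- headphones+board game: cost 10+3=13, value 35+44=79
- speaker+plant+board game: cost 6+2+3=11, value 12+14+44=70
- plant+board game: cost 2+3=5, value 14+44=58
Best: 79 util.

79 util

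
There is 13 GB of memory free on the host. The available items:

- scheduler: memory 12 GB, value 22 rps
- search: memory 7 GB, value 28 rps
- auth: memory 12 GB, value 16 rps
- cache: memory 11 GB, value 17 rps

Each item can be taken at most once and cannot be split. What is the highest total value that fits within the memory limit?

This is a 0/1 knapsack; check combinations near the capacity.
- search: memory 7, value 28
- scheduler: memory 12, value 22
- cache: memory 11, value 17
- auth: memory 12, value 16
Best: 28 rps.

28 rps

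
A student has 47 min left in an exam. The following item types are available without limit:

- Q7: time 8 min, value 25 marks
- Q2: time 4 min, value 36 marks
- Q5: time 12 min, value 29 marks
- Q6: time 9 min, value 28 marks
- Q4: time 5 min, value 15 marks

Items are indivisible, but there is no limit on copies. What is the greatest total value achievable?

396 marks

Best value-per-unit is Q2 at 36/4, and filling with it alone uses time 11×4=44. No mix of the others beats 11×36 = 396.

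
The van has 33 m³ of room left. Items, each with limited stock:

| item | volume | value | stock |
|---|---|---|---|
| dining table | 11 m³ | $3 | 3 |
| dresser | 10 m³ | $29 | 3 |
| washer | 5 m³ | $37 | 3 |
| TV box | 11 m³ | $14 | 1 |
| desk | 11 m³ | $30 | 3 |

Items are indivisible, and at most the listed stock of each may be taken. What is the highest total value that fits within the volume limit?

Top feasible selections:
- 3×washer + 1×desk: volume 26, value 141
- 1×dresser + 3×washer: volume 25, value 140
- 2×washer + 2×desk: volume 32, value 134
Best: $141.

$141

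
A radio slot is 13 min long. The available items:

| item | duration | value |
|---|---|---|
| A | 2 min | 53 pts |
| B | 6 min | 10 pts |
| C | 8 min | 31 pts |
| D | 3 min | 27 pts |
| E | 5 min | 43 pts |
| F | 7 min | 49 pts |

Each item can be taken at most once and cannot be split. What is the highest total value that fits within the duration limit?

Check high-value combinations within 13 min:
- A+D+F: duration 2+3+7=12, value 53+27+49=129
- A+D+E: duration 2+3+5=10, value 53+27+43=123
- A+C+D: duration 2+8+3=13, value 53+31+27=111
- A+B+E: duration 2+6+5=13, value 53+10+43=106
- A+F: duration 2+7=9, value 53+49=102
Best: 129 pts.

129 pts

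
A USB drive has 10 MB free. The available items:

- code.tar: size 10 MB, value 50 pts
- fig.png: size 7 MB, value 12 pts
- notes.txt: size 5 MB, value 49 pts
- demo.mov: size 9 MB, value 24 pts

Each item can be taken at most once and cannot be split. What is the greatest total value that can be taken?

This is a 0/1 knapsack; check combinations near the capacity.
- code.tar: size 10, value 50
- notes.txt: size 5, value 49
- demo.mov: size 9, value 24
- fig.png: size 7, value 12
Best: 50 pts.

50 pts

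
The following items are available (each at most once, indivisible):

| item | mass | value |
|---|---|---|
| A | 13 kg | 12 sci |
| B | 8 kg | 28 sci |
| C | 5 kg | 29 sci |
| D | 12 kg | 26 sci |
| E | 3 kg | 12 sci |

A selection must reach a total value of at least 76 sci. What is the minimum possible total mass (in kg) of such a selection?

Subsets with value ≥ 76, sorted by total mass:
- B+C+D: mass 25, value 83
- B+C+D+E: mass 28, value 95
- A+B+C+E: mass 29, value 81
Minimum mass: 25 kg.

25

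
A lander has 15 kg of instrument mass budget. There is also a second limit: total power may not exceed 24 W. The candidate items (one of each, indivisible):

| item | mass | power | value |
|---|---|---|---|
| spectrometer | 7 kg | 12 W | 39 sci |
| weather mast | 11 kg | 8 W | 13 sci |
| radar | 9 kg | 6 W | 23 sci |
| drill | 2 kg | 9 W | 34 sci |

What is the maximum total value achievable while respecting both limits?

Feasible sets respecting both limits:
- spectrometer+drill: mass 9, power 21, value 73
- radar+drill: mass 11, power 15, value 57
- weather mast+drill: mass 13, power 17, value 47
Best: 73 sci.

73 sci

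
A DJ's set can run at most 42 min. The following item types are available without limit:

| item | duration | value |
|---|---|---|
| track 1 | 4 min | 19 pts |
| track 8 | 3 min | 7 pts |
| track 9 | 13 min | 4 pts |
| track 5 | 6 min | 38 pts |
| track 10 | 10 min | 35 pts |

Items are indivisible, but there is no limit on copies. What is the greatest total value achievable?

266 pts

Best value-per-unit is track 5 at 38/6, and filling with it alone uses duration 7×6=42. No mix of the others beats 7×38 = 266.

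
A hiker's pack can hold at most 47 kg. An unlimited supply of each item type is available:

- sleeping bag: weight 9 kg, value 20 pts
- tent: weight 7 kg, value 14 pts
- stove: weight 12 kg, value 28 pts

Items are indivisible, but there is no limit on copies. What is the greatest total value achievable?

Best value-per-unit is stove at 28/12; filling with it alone gives 3×28 = 84.
Optimal mix: 1×sleeping bag + 2×tent + 2×stove → weight 47, value 104.

104 pts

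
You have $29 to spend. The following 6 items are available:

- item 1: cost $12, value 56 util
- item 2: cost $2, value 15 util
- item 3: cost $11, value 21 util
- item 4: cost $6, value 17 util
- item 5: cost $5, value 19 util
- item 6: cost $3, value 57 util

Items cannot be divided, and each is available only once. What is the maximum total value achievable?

164 util

This is a 0/1 knapsack; check combinations near the capacity.
- item 1+item 2+item 4+item 5+item 6: cost 12+2+6+5+3=28, value 56+15+17+19+57=164
- item 1+item 4+item 5+item 6: cost 12+6+5+3=26, value 56+17+19+57=149
- item 1+item 2+item 3+item 6: cost 12+2+11+3=28, value 56+15+21+57=149
- item 1+item 2+item 5+item 6: cost 12+2+5+3=22, value 56+15+19+57=147
- item 1+item 2+item 4+item 6: cost 12+2+6+3=23, value 56+15+17+57=145
Best: 164 util.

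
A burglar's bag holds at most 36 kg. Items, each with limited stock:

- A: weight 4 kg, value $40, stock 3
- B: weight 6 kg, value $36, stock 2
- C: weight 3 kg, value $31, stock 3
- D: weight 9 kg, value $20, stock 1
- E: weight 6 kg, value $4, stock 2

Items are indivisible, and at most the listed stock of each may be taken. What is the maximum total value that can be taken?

$285

Top feasible selections:
- 3×A + 2×B + 3×C: weight 33, value 285
- 3×A + 1×B + 3×C + 1×D: weight 36, value 269
- 3×A + 2×B + 2×C + 1×E: weight 36, value 258
Best: $285.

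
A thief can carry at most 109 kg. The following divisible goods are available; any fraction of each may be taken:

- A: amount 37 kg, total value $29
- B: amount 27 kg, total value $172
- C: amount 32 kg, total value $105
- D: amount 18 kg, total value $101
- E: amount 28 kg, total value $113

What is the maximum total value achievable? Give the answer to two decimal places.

Take in order of value per unit:
- B (172/27 per unit): all 27 → value 172, running total 172.00
- D (101/18 per unit): all 18 → value 101, running total 273.00
- E (113/28 per unit): all 28 → value 113, running total 386.00
- C (105/32 per unit): all 32 → value 105, running total 491.00
- A (29/37 per unit): 4 of 37 → value 4×29/37 = 3.1351, running total 494.14
Total 494.14.

494.14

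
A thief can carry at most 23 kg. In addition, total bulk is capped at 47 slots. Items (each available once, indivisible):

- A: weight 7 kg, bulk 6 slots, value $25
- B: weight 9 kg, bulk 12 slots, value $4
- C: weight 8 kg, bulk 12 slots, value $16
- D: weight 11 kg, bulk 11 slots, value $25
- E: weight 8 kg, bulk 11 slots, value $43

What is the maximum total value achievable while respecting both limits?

Feasible sets respecting both limits:
- A+C+E: weight 23, bulk 29, value 84
- A+E: weight 15, bulk 17, value 68
- D+E: weight 19, bulk 22, value 68
Best: $84.

$84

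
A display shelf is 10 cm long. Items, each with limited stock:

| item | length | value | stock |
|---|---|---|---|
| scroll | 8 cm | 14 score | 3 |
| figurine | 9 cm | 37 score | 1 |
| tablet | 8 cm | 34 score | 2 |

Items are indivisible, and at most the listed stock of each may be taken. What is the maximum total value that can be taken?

37 score

Top feasible selections:
- 1×figurine: length 9, value 37
- 1×tablet: length 8, value 34
Best: 37 score.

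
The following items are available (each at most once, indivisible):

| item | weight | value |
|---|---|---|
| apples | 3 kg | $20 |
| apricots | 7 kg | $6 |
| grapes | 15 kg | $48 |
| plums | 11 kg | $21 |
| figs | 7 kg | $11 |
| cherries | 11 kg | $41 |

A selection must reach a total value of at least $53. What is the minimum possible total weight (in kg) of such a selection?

Subsets with value ≥ 53, sorted by total weight:
- apples+cherries: weight 14, value 61
- apples+grapes: weight 18, value 68
Minimum weight: 14 kg.

14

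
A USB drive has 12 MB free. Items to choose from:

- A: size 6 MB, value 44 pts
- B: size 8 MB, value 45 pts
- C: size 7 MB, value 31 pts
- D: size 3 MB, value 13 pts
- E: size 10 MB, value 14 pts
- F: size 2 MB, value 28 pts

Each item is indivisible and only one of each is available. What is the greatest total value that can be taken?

Check high-value combinations within 12 MB:
- A+D+F: size 6+3+2=11, value 44+13+28=85
- B+F: size 8+2=10, value 45+28=73
- A+F: size 6+2=8, value 44+28=72
- C+D+F: size 7+3+2=12, value 31+13+28=72
Best: 85 pts.

85 pts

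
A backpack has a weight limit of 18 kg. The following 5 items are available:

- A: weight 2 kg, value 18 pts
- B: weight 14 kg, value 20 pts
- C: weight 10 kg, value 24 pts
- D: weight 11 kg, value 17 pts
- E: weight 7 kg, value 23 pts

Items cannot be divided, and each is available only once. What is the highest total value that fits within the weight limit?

Check high-value combinations within 18 kg:
- C+E: weight 10+7=17, value 24+23=47
- A+C: weight 2+10=12, value 18+24=42
- A+E: weight 2+7=9, value 18+23=41
- D+E: weight 11+7=18, value 17+23=40
Best: 47 pts.

47 pts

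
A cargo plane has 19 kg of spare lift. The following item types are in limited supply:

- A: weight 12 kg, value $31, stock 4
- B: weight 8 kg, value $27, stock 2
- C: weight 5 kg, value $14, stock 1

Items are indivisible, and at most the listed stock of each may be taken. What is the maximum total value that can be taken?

$54

Best selections within weight 19 and stock limits:
- 2×B: weight 16, value 54
- 1×A + 1×C: weight 17, value 45
- 1×B + 1×C: weight 13, value 41
- 1×A: weight 12, value 31
Best: $54.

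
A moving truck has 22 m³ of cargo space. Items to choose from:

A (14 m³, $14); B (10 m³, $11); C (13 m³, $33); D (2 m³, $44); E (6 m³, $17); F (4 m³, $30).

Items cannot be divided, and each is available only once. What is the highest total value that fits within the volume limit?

$107

This is a 0/1 knapsack; check combinations near the capacity.
- C+D+F: volume 13+2+4=19, value 33+44+30=107
- B+D+E+F: volume 10+2+6+4=22, value 11+44+17+30=102
- C+D+E: volume 13+2+6=21, value 33+44+17=94
- D+E+F: volume 2+6+4=12, value 44+17+30=91
- A+D+F: volume 14+2+4=20, value 14+44+30=88
Best: $107.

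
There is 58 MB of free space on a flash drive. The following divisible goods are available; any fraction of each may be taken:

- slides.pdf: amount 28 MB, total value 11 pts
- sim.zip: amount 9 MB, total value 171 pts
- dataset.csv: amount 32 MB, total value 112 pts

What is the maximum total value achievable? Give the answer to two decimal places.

Take in order of value per unit:
- sim.zip (171/9 per unit): all 9 → value 171, running total 171.00
- dataset.csv (112/32 per unit): all 32 → value 112, running total 283.00
- slides.pdf (11/28 per unit): 17 of 28 → value 17×11/28 = 6.6786, running total 289.68
Total 289.68.

289.68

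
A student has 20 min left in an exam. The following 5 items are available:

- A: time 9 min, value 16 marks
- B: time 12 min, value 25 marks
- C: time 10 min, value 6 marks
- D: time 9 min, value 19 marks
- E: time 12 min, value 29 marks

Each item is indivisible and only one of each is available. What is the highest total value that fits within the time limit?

35 marks

This is a 0/1 knapsack; check combinations near the capacity.
- A+D: time 9+9=18, value 16+19=35
- E: time 12, value 29
- B: time 12, value 25
- C+D: time 10+9=19, value 6+19=25
- A+C: time 9+10=19, value 16+6=22
Best: 35 marks.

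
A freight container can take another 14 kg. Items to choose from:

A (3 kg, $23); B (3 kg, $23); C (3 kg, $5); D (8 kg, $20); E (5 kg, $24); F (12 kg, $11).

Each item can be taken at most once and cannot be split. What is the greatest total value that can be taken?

$75

Check high-value combinations within 14 kg:
- A+B+C+E: weight 3+3+3+5=14, value 23+23+5+24=75
- A+B+E: weight 3+3+5=11, value 23+23+24=70
- A+B+D: weight 3+3+8=14, value 23+23+20=66
Best: $75.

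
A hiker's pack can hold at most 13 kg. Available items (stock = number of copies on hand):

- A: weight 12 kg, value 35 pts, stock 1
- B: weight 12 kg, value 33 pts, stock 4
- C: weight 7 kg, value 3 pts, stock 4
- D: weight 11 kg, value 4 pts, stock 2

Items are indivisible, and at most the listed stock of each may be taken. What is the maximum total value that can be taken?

Best selections within weight 13 and stock limits:
- 1×A: weight 12, value 35
- 1×B: weight 12, value 33
Best: 35 pts.

35 pts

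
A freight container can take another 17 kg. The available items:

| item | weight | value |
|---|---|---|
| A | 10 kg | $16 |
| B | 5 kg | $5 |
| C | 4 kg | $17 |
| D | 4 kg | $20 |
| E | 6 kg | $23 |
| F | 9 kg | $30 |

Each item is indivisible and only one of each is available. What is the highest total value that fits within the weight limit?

$67

Check high-value combinations within 17 kg:
- C+D+F: weight 4+4+9=17, value 17+20+30=67
- C+D+E: weight 4+4+6=14, value 17+20+23=60
- E+F: weight 6+9=15, value 23+30=53
Best: $67.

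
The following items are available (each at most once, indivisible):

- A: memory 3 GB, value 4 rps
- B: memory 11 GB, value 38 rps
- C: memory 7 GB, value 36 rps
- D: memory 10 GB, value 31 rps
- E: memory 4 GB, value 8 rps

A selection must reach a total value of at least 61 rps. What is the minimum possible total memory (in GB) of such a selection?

Subsets with value ≥ 61, sorted by total memory:
- C+D: memory 17, value 67
- B+C: memory 18, value 74
Minimum memory: 17 GB.

17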